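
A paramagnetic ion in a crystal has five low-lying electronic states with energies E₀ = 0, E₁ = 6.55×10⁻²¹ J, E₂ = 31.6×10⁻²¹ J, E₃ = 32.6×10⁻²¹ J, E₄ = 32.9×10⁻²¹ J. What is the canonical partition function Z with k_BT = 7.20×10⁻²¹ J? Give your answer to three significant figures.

Eᵢ/kT = 0, 0.90972, 4.3889, 4.5278, 4.5694.
Z = Σ e^(−Eᵢ/kT) = e^(−0) + e^(−0.90972) + e^(−4.3889) + e^(−4.5278) + e^(−4.5694) = 1.0000 + 0.40264 + 0.012414 + 0.010804 + 0.010364 = 1.4362.

Z = 1.44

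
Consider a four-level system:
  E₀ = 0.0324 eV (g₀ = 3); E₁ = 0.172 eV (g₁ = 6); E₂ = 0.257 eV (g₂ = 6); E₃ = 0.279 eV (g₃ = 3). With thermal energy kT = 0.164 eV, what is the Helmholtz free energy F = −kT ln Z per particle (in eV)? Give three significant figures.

Eᵢ/kT = 0.19756, 1.0488, 1.5671, 1.7012.
Z = Σ gᵢe^(−Eᵢ/kT) = 3·e^(−0.19756) + 6·e^(−1.0488) + 6·e^(−1.5671) + 3·e^(−1.7012) = 2.4622 + 2.1021 + 1.2519 + 0.54739 = 6.3636.
F = −kT ln Z = −0.164 × ln(6.3636) = −0.164 × 1.8506 = -0.303 eV.

-0.303 eV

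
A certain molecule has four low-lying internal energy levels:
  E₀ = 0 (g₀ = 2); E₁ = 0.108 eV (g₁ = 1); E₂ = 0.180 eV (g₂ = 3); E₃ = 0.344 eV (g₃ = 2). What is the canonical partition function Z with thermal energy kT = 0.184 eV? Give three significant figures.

Z = 3.99

Eᵢ/kT = 0, 0.58696, 0.97826, 1.8696.
Z = Σ gᵢe^(−Eᵢ/kT) = 2·e^(−0) + 1·e^(−0.58696) + 3·e^(−0.97826) + 2·e^(−1.8696) = 2.0000 + 0.55602 + 1.1279 + 0.30837 = 3.9923.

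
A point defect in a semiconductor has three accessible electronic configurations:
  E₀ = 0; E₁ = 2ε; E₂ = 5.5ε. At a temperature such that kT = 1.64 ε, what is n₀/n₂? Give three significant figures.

28.6

n₀/n₂ = exp[−(E₀−E₂)/kT] = exp(−(-5.5ε)/(1.64ε)) = exp(3.3537) = 28.6.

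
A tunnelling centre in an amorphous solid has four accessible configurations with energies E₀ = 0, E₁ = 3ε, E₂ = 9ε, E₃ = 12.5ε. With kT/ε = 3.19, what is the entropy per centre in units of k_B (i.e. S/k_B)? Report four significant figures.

Eᵢ/kT = 0, 0.940439, 2.82132, 3.91850.
Z = Σ e^(−Eᵢ/kT) = e^(−0) + e^(−0.940439) + e^(−2.82132) + e^(−3.91850) = 1.00000 + 0.390456 + 0.0595273 + 0.0198709 = 1.46985.
⟨E⟩ = Σ EᵢPᵢ = 1.33041 ε.
S/k_B = ln Z + ⟨E⟩/kT = ln(1.46985) + 1.33041/3.19 = 0.385160 + 0.417056 = 0.8022.

0.8022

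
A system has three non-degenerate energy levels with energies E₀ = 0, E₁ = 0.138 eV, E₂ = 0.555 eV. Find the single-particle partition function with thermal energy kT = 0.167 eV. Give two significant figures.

Z = 1.5

Eᵢ/kT = 0, 0.8263, 3.323.
Z = Σ e^(−Eᵢ/kT) = e^(−0) + e^(−0.8263) + e^(−3.323) = 1.000 + 0.4377 + 0.03604 = 1.474.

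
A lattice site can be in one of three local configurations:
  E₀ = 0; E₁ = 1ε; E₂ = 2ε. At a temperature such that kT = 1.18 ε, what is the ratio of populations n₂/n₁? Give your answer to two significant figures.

n₂/n₁ = exp[−(E₂−E₁)/kT] = exp(−(1ε)/(1.18ε)) = exp(-0.8475) = 0.43.

0.43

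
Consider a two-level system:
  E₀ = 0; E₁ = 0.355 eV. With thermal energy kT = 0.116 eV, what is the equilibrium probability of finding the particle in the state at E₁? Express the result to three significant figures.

0.0448

Eᵢ/kT = 0, 3.0603.
Z = Σ e^(−Eᵢ/kT) = e^(−0) + e^(−3.0603) = 1.0000 + 0.046874 = 1.0469.
P₁ = e^(−E₁/kT) / Z = 0.046874/1.0469 = 0.0448.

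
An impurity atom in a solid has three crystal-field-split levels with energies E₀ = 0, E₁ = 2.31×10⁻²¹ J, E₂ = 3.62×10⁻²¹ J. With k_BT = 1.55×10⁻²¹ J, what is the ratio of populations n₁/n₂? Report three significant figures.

2.33

n₁/n₂ = exp[−(E₁−E₂)/kT] = exp(−(-1.31 ×10⁻²¹ J)/(1.55 ×10⁻²¹ J)) = exp(0.84516) = 2.33.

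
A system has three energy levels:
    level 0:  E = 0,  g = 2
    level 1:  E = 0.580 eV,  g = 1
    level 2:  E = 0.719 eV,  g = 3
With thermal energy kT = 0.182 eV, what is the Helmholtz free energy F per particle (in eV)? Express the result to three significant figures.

Eᵢ/kT = 0, 3.1868, 3.9505.
Z = Σ gᵢe^(−Eᵢ/kT) = 2·e^(−0) + 1·e^(−3.1868) + 3·e^(−3.9505) = 2.0000 + 0.041304 + 0.057735 = 2.0990.
F = −kT ln Z = −0.182 × ln(2.0990) = −0.182 × 0.74146 = -0.135 eV.

-0.135 eV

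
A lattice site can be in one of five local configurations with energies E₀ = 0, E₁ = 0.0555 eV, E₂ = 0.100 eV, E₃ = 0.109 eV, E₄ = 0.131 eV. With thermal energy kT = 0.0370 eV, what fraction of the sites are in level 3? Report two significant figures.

0.038

Eᵢ/kT = 0, 1.500, 2.703, 2.946, 3.541.
Z = Σ e^(−Eᵢ/kT) = e^(−0) + e^(−1.500) + e^(−2.703) + e^(−2.946) + e^(−3.541) = 1.000 + 0.2231 + 0.06700 + 0.05255 + 0.02898 = 1.372.
P₃ = e^(−E₃/kT) / Z = 0.05255/1.372 = 0.038.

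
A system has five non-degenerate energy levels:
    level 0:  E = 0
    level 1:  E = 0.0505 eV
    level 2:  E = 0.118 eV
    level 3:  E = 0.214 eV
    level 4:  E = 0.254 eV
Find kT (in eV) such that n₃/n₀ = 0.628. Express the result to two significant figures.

0.46 eV

n₃/n₀ = exp[−(E₃−E₀)/kT] = 0.628.
⇒ (E₃−E₀)/kT = ln(1/0.628) = ln(1.592) = 0.4650.
kT = 0.214 eV / 0.4650 = 0.46 eV.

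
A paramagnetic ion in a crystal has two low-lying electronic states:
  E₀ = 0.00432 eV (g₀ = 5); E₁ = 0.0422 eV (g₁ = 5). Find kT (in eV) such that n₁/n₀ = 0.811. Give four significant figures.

0.1808 eV

n₁/n₀ = (g₁/g₀) exp[−(E₁−E₀)/kT] = 0.811.
⇒ (E₁−E₀)/kT = ln((5/5)/0.811) = ln(1.23305) = 0.209491.
kT = 0.03788 eV / 0.209491 = 0.1808 eV.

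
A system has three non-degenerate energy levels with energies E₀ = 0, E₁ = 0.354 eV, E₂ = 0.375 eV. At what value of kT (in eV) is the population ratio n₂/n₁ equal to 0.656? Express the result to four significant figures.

n₂/n₁ = exp[−(E₂−E₁)/kT] = 0.656.
⇒ (E₂−E₁)/kT = ln(1/0.656) = ln(1.52439) = 0.421594.
kT = 0.021 eV / 0.421594 = 0.04981 eV.

0.04981 eV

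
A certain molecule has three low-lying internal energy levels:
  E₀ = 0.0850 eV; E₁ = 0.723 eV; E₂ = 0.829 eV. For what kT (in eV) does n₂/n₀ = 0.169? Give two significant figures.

0.42 eV

n₂/n₀ = exp[−(E₂−E₀)/kT] = 0.169.
⇒ (E₂−E₀)/kT = ln(1/0.169) = ln(5.917) = 1.778.
kT = 0.7440 eV / 1.778 = 0.42 eV.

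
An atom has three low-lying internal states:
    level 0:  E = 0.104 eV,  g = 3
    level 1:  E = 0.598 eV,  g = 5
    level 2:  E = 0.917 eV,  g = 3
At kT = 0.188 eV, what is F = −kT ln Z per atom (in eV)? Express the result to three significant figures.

-0.126 eV

Eᵢ/kT = 0.55319, 3.1809, 4.8777.
Z = Σ gᵢe^(−Eᵢ/kT) = 3·e^(−0.55319) + 5·e^(−3.1809) + 3·e^(−4.8777) = 1.7253 + 0.20774 + 0.022844 = 1.9559.
F = −kT ln Z = −0.188 × ln(1.9559) = −0.188 × 0.67085 = -0.126 eV.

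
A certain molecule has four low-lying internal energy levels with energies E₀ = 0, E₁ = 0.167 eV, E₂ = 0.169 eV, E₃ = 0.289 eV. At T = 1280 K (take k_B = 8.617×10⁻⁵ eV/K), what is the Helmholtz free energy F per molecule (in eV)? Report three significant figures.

-0.0454 eV

k_BT = 8.617×10⁻⁵ × 1280 K = 0.11030 eV.
Eᵢ/kT = 0, 1.5141, 1.5322, 2.6201.
Z = Σ e^(−Eᵢ/kT) = e^(−0) + e^(−1.5141) + e^(−1.5322) + e^(−2.6201) = 1.0000 + 0.22001 + 0.21606 + 0.072796 = 1.5089.
F = −kT ln Z = −0.11030 × ln(1.5089) = −0.11030 × 0.41138 = -0.0454 eV.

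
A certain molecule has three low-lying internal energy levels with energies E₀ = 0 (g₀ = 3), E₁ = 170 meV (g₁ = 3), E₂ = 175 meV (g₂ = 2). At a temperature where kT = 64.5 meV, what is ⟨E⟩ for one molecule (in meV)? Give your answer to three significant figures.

17.9 meV

Eᵢ/kT = 0, 2.6357, 2.7132.
Z = Σ gᵢe^(−Eᵢ/kT) = 3·e^(−0) + 3·e^(−2.6357) + 2·e^(−2.7132) = 3.0000 + 0.21501 + 0.13265 = 3.3477.
⟨E⟩ = Σ Eᵢ gᵢe^(−Eᵢ/kT) / Z = (0·3.0000 + 170·0.21501 + 175·0.13265) / 3.3477 = 17.9 meV.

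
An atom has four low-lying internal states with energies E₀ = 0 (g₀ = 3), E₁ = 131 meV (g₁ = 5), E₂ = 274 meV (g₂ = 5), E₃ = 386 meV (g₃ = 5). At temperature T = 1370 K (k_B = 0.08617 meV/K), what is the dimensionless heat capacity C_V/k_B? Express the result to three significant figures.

0.805

k_BT = 0.08617 × 1370 K = 118.05 meV.
Eᵢ/kT = 0, 1.1097, 2.3211, 3.2698.
Z = Σ gᵢe^(−Eᵢ/kT) = 3·e^(−0) + 5·e^(−1.1097) + 5·e^(−2.3211) + 5·e^(−3.2698) = 3.0000 + 1.6483 + 0.49083 + 0.19007 = 5.3292.
⟨E⟩ = 79.521 meV, ⟨E²⟩ = 17537 meV².
C_V/k_B = (⟨E²⟩ − ⟨E⟩²)/(kT)² = (17537 − 6323.6)/13936 = 0.805.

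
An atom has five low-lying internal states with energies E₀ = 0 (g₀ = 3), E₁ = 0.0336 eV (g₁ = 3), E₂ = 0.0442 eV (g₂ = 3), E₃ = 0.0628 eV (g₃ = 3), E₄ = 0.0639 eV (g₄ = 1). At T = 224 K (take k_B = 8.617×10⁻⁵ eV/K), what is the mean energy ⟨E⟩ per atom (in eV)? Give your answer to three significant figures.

0.0102 eV

k_BT = 8.617×10⁻⁵ × 224 K = 0.019302 eV.
Eᵢ/kT = 0, 1.7408, 2.2899, 3.2535, 3.3105.
Z = Σ gᵢe^(−Eᵢ/kT) = 3·e^(−0) + 3·e^(−1.7408) + 3·e^(−2.2899) + 3·e^(−3.2535) + 1·e^(−3.3105) = 3.0000 + 0.52614 + 0.30383 + 0.11592 + 0.036498 = 3.9824.
⟨E⟩ = Σ Eᵢ gᵢe^(−Eᵢ/kT) / Z = (0·3.0000 + 0.0336·0.52614 + 0.0442·0.30383 + 0.0628·0.11592 + 0.0639·0.036498) / 3.9824 = 0.0102 eV.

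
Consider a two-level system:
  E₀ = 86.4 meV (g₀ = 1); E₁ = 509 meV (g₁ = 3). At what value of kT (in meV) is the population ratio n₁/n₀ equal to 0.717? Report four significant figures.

n₁/n₀ = (g₁/g₀) exp[−(E₁−E₀)/kT] = 0.717.
⇒ (E₁−E₀)/kT = ln((3/1)/0.717) = ln(4.18410) = 1.43129.
kT = 422.6 meV / 1.43129 = 295.3 meV.

295.3 meV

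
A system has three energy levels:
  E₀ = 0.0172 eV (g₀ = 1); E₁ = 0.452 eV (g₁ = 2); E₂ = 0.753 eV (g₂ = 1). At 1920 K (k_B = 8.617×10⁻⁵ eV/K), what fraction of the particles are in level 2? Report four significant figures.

k_BT = 8.617×10⁻⁵ × 1920 K = 0.165446 eV.
Eᵢ/kT = 0.103961, 2.73201, 4.55133.
Z = Σ gᵢe^(−Eᵢ/kT) = 1·e^(−0.103961) + 2·e^(−2.73201) + 1·e^(−4.55133) = 0.901260 + 0.130177 + 0.0105532 = 1.04199.
P₂ = g₂ e^(−E₂/kT) / Z = 0.0105532/1.04199 = 0.01013.

0.01013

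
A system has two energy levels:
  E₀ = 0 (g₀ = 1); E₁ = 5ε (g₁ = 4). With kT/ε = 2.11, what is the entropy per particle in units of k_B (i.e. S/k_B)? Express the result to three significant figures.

Eᵢ/kT = 0, 2.3697.
Z = Σ gᵢe^(−Eᵢ/kT) = 1·e^(−0) + 4·e^(−2.3697) = 1.0000 + 0.37404 = 1.3740.
⟨E⟩ = Σ EᵢPᵢ = 1.3611 ε.
S/k_B = ln Z + ⟨E⟩/kT = ln(1.3740) + 1.3611/2.11 = 0.31773 + 0.64507 = 0.963.

0.963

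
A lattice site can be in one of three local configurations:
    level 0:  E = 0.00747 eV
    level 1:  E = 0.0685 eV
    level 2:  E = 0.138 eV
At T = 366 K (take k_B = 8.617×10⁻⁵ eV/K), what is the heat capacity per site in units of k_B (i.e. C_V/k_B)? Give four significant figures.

0.6128

k_BT = 8.617×10⁻⁵ × 366 K = 0.0315382 eV.
Eᵢ/kT = 0.236856, 2.17197, 4.37565.
Z = Σ e^(−Eᵢ/kT) = e^(−0.236856) + e^(−2.17197) + e^(−4.37565) = 0.789105 + 0.113953 + 0.0125800 = 0.915638.
⟨E⟩ = 0.0168587 eV, ⟨E²⟩ = 0.000893696 eV².
C_V/k_B = (⟨E²⟩ − ⟨E⟩²)/(kT)² = (0.000893696 − 0.000284216)/0.000994658 = 0.6128.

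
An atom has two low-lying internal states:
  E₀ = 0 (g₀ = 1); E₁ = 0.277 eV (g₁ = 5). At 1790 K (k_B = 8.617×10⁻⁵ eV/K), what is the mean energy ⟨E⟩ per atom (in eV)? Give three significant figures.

0.126 eV

k_BT = 8.617×10⁻⁵ × 1790 K = 0.15424 eV.
Eᵢ/kT = 0, 1.7959.
Z = Σ gᵢe^(−Eᵢ/kT) = 1·e^(−0) + 5·e^(−1.7959) = 1.0000 + 0.82989 = 1.8299.
⟨E⟩ = Σ Eᵢ gᵢe^(−Eᵢ/kT) / Z = (0·1.0000 + 0.277·0.82989) / 1.8299 = 0.126 eV.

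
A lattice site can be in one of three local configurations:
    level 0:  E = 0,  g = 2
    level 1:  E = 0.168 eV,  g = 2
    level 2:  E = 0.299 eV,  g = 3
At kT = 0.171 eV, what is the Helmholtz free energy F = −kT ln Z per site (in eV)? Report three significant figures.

-0.203 eV

Eᵢ/kT = 0, 0.98246, 1.7485.
Z = Σ gᵢe^(−Eᵢ/kT) = 2·e^(−0) + 2·e^(−0.98246) + 3·e^(−1.7485) = 2.0000 + 0.74878 + 0.52210 = 3.2709.
F = −kT ln Z = −0.171 × ln(3.2709) = −0.171 × 1.1851 = -0.203 eV.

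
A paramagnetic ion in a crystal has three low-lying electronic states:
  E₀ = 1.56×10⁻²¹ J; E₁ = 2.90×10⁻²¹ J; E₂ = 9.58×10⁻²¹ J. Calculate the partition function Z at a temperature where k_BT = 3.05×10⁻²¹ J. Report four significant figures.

Eᵢ/kT = 0.511475, 0.950820, 3.14098.
Z = Σ e^(−Eᵢ/kT) = e^(−0.511475) + e^(−0.950820) + e^(−3.14098) = 0.599611 + 0.386424 + 0.0432404 = 1.02928.

Z = 1.029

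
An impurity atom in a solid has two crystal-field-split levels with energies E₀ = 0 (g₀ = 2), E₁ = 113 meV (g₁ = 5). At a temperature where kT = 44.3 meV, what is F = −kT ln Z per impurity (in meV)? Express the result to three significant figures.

-38.6 meV

Eᵢ/kT = 0, 2.5508.
Z = Σ gᵢe^(−Eᵢ/kT) = 2·e^(−0) + 5·e^(−2.5508) = 2.0000 + 0.39010 = 2.3901.
F = −kT ln Z = −44.3 × ln(2.3901) = −44.3 × 0.87134 = -38.6 meV.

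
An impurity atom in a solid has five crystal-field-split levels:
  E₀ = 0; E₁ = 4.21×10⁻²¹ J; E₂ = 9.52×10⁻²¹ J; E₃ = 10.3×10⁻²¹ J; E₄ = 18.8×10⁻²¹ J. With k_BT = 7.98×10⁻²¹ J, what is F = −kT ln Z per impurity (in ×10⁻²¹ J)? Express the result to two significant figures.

Eᵢ/kT = 0, 0.5276, 1.193, 1.291, 2.356.
Z = Σ e^(−Eᵢ/kT) = e^(−0) + e^(−0.5276) + e^(−1.193) + e^(−1.291) + e^(−2.356) = 1.000 + 0.5900 + 0.3033 + 0.2750 + 0.09480 = 2.263.
F = −kT ln Z = −7.98 × ln(2.263) = −7.98 × 0.8167 = -6.5 ×10⁻²¹ J.

-6.5 ×10⁻²¹ J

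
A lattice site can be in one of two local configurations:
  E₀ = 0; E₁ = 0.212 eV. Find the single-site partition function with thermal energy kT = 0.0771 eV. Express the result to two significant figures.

Z = 1.1

Eᵢ/kT = 0, 2.750.
Z = Σ e^(−Eᵢ/kT) = e^(−0) + e^(−2.750) = 1.000 + 0.06393 = 1.064.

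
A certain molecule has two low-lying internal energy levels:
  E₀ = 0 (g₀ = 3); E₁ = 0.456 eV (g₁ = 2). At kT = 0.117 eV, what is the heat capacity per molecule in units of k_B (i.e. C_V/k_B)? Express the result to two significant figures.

Eᵢ/kT = 0, 3.897.
Z = Σ gᵢe^(−Eᵢ/kT) = 3·e^(−0) + 2·e^(−3.897) = 3.000 + 0.04061 = 3.041.
⟨E⟩ = 0.006089 eV, ⟨E²⟩ = 0.002777 eV².
C_V/k_B = (⟨E²⟩ − ⟨E⟩²)/(kT)² = (0.002777 − 0.00003708)/0.01369 = 0.20.

0.20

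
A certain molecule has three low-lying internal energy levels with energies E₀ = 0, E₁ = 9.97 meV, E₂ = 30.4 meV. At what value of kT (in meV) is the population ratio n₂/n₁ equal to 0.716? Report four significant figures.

n₂/n₁ = exp[−(E₂−E₁)/kT] = 0.716.
⇒ (E₂−E₁)/kT = ln(1/0.716) = ln(1.39665) = 0.334077.
kT = 20.43 meV / 0.334077 = 61.15 meV.

61.15 meV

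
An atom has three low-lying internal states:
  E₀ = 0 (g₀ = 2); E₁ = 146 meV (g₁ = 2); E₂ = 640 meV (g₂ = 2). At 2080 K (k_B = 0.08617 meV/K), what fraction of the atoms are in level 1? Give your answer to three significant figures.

k_BT = 0.08617 × 2080 K = 179.23 meV.
Eᵢ/kT = 0, 0.81460, 3.5708.
Z = Σ gᵢe^(−Eᵢ/kT) = 2·e^(−0) + 2·e^(−0.81460) + 2·e^(−3.5708) = 2.0000 + 0.88563 + 0.056267 = 2.9419.
P₁ = g₁ e^(−E₁/kT) / Z = 0.88563/2.9419 = 0.301.

0.301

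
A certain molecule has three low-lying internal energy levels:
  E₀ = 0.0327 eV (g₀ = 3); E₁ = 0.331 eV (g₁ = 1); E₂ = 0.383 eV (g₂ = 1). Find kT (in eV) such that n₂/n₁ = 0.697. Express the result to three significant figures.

n₂/n₁ = (g₂/g₁) exp[−(E₂−E₁)/kT] = 0.697.
⇒ (E₂−E₁)/kT = ln((1/1)/0.697) = ln(1.4347) = 0.36096.
kT = 0.052 eV / 0.36096 = 0.144 eV.

0.144 eV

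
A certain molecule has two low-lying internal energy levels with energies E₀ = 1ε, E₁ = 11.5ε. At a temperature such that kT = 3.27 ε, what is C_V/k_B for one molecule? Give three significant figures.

0.384

Eᵢ/kT = 0.30581, 3.5168.
Z = Σ e^(−Eᵢ/kT) = e^(−0.30581) + e^(−3.5168) = 0.73653 + 0.029694 = 0.76622.
⟨E⟩ = 1.4069 ε, ⟨E²⟩ = 6.0865 ε².
C_V/k_B = (⟨E²⟩ − ⟨E⟩²)/(kT)² = (6.0865 − 1.9794)/10.693 = 0.384.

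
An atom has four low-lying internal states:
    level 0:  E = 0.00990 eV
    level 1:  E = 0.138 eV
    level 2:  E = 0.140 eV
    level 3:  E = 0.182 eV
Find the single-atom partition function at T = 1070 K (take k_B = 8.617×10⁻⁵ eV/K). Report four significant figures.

k_BT = 8.617×10⁻⁵ × 1070 K = 0.0922019 eV.
Eᵢ/kT = 0.107373, 1.49672, 1.51841, 1.97393.
Z = Σ e^(−Eᵢ/kT) = e^(−0.107373) + e^(−1.49672) + e^(−1.51841) + e^(−1.97393) = 0.898191 + 0.223863 + 0.219060 + 0.138910 = 1.48002.

Z = 1.480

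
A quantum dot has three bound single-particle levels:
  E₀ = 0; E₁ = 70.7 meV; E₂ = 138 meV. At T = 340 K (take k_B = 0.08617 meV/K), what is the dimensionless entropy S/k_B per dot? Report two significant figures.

0.33

k_BT = 0.08617 × 340 K = 29.30 meV.
Eᵢ/kT = 0, 2.413, 4.710.
Z = Σ e^(−Eᵢ/kT) = e^(−0) + e^(−2.413) + e^(−4.710) = 1.000 + 0.08955 + 0.009005 = 1.099.
⟨E⟩ = Σ EᵢPᵢ = 6.892 meV.
S/k_B = ln Z + ⟨E⟩/kT = ln(1.099) + 6.892/29.30 = 0.09440 + 0.2352 = 0.33.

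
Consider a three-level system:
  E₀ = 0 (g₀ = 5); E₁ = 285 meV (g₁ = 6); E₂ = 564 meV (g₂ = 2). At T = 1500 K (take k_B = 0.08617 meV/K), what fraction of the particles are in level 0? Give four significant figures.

0.8792

k_BT = 0.08617 × 1500 K = 129.255 meV.
Eᵢ/kT = 0, 2.20494, 4.36347.
Z = Σ gᵢe^(−Eᵢ/kT) = 5·e^(−0) + 6·e^(−2.20494) + 2·e^(−4.36347) = 5.00000 + 0.661543 + 0.0254682 = 5.68701.
P₀ = g₀ e^(−E₀/kT) / Z = 5.00000/5.68701 = 0.8792.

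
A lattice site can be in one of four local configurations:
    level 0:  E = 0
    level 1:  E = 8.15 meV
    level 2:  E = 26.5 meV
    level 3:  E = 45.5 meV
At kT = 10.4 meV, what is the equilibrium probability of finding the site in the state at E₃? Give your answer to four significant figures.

0.008134

Eᵢ/kT = 0, 0.783654, 2.54808, 4.37500.
Z = Σ e^(−Eᵢ/kT) = e^(−0) + e^(−0.783654) + e^(−2.54808) + e^(−4.37500) = 1.00000 + 0.456734 + 0.0782317 + 0.0125881 = 1.54755.
P₃ = e^(−E₃/kT) / Z = 0.0125881/1.54755 = 0.008134.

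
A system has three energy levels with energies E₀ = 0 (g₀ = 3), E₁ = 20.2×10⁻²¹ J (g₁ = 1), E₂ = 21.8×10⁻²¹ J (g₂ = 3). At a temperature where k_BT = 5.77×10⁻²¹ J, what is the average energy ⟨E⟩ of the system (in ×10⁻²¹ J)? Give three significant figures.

Eᵢ/kT = 0, 3.5009, 3.7782.
Z = Σ gᵢe^(−Eᵢ/kT) = 3·e^(−0) + 1·e^(−3.5009) + 3·e^(−3.7782) = 3.0000 + 0.030170 + 0.068591 = 3.0988.
⟨E⟩ = Σ Eᵢ gᵢe^(−Eᵢ/kT) / Z = (0·3.0000 + 20.2·0.030170 + 21.8·0.068591) / 3.0988 = 0.679 ×10⁻²¹ J.

0.679 ×10⁻²¹ J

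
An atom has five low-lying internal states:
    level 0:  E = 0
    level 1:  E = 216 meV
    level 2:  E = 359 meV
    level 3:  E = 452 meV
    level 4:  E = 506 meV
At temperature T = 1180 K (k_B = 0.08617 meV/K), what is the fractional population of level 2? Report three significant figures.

0.0251

k_BT = 0.08617 × 1180 K = 101.68 meV.
Eᵢ/kT = 0, 2.1243, 3.5307, 4.4453, 4.9764.
Z = Σ e^(−Eᵢ/kT) = e^(−0) + e^(−2.1243) + e^(−3.5307) + e^(−4.4453) + e^(−4.9764) = 1.0000 + 0.11952 + 0.029284 + 0.011734 + 0.0068989 = 1.1674.
P₂ = e^(−E₂/kT) / Z = 0.029284/1.1674 = 0.0251.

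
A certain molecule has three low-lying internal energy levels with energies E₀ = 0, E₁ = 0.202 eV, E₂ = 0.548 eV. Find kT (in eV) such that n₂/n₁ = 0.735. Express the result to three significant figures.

n₂/n₁ = exp[−(E₂−E₁)/kT] = 0.735.
⇒ (E₂−E₁)/kT = ln(1/0.735) = ln(1.3605) = 0.30785.
kT = 0.346 eV / 0.30785 = 1.12 eV.

1.12 eV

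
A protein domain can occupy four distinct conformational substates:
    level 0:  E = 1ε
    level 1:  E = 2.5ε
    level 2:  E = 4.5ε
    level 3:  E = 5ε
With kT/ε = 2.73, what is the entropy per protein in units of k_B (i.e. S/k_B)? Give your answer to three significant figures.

Eᵢ/kT = 0.36630, 0.91575, 1.6484, 1.8315.
Z = Σ e^(−Eᵢ/kT) = e^(−0.36630) + e^(−0.91575) + e^(−1.6484) + e^(−1.8315) = 0.69329 + 0.40022 + 0.19236 + 0.16017 = 1.4460.
⟨E⟩ = Σ EᵢPᵢ = 2.3239 ε.
S/k_B = ln Z + ⟨E⟩/kT = ln(1.4460) + 2.3239/2.73 = 0.36880 + 0.85125 = 1.22.

1.22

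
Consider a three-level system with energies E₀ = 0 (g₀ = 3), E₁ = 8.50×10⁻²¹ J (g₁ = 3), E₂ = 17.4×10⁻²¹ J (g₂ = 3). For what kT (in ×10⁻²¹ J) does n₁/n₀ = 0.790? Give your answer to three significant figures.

36.1 ×10⁻²¹ J

n₁/n₀ = (g₁/g₀) exp[−(E₁−E₀)/kT] = 0.790.
⇒ (E₁−E₀)/kT = ln((3/3)/0.790) = ln(1.2658) = 0.23570.
kT = 8.50 ×10⁻²¹ J / 0.23570 = 36.1 ×10⁻²¹ J.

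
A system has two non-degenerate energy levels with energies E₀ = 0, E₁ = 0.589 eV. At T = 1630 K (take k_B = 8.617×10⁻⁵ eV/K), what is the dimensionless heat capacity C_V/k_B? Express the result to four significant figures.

0.2576

k_BT = 8.617×10⁻⁵ × 1630 K = 0.140457 eV.
Eᵢ/kT = 0, 4.19345.
Z = Σ e^(−Eᵢ/kT) = e^(−0) + e^(−4.19345) = 1.00000 + 0.0150941 = 1.01509.
⟨E⟩ = 0.00875826 eV, ⟨E²⟩ = 0.00515862 eV².
C_V/k_B = (⟨E²⟩ − ⟨E⟩²)/(kT)² = (0.00515862 − 0.0000767071)/0.0197282 = 0.2576.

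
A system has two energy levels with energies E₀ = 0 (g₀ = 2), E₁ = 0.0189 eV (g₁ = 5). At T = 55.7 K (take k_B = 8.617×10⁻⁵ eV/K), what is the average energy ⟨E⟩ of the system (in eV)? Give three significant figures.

k_BT = 8.617×10⁻⁵ × 55.7 K = 0.0047997 eV.
Eᵢ/kT = 0, 3.9377.
Z = Σ gᵢe^(−Eᵢ/kT) = 2·e^(−0) + 5·e^(−3.9377) = 2.0000 + 0.097465 = 2.0975.
⟨E⟩ = Σ Eᵢ gᵢe^(−Eᵢ/kT) / Z = (0·2.0000 + 0.0189·0.097465) / 2.0975 = 0.000878 eV.

0.000878 eV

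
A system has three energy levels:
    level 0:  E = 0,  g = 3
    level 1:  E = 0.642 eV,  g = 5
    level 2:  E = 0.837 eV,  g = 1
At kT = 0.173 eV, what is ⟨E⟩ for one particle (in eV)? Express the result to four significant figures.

0.02720 eV

Eᵢ/kT = 0, 3.71098, 4.83815.
Z = Σ gᵢe^(−Eᵢ/kT) = 3·e^(−0) + 5·e^(−3.71098) + 1·e^(−4.83815) = 3.00000 + 0.122268 + 0.00792170 = 3.13019.
⟨E⟩ = Σ Eᵢ gᵢe^(−Eᵢ/kT) / Z = (0·3.00000 + 0.642·0.122268 + 0.837·0.00792170) / 3.13019 = 0.02720 eV.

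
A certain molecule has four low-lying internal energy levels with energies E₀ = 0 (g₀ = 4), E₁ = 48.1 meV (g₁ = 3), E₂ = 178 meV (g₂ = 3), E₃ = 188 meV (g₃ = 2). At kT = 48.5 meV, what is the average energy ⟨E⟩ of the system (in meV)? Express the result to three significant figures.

14.3 meV

Eᵢ/kT = 0, 0.99175, 3.6701, 3.8763.
Z = Σ gᵢe^(−Eᵢ/kT) = 4·e^(−0) + 3·e^(−0.99175) + 3·e^(−3.6701) + 2·e^(−3.8763) = 4.0000 + 1.1128 + 0.076422 + 0.041455 = 5.2307.
⟨E⟩ = Σ Eᵢ gᵢe^(−Eᵢ/kT) / Z = (0·4.0000 + 48.1·1.1128 + 178·0.076422 + 188·0.041455) / 5.2307 = 14.3 meV.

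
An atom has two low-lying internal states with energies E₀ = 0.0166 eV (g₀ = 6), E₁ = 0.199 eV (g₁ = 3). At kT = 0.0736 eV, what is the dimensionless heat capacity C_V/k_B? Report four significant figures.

Eᵢ/kT = 0.225543, 2.70380.
Z = Σ gᵢe^(−Eᵢ/kT) = 6·e^(−0.225543) + 3·e^(−2.70380) = 4.78850 + 0.200852 = 4.98935.
⟨E⟩ = 0.0239427 eV, ⟨E²⟩ = 0.00185865 eV².
C_V/k_B = (⟨E²⟩ − ⟨E⟩²)/(kT)² = (0.00185865 − 0.000573253)/0.00541696 = 0.2373.

0.2373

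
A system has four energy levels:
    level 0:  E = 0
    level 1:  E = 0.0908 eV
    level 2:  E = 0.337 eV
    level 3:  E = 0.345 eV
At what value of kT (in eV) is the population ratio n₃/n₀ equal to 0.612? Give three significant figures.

n₃/n₀ = exp[−(E₃−E₀)/kT] = 0.612.
⇒ (E₃−E₀)/kT = ln(1/0.612) = ln(1.6340) = 0.49103.
kT = 0.345 eV / 0.49103 = 0.703 eV.

0.703 eV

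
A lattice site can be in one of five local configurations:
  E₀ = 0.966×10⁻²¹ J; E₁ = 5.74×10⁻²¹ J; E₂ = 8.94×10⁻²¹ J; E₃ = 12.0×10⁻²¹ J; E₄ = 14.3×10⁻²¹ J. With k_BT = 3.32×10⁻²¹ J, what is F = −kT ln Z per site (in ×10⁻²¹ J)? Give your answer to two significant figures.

-0.11 ×10⁻²¹ J

Eᵢ/kT = 0.2910, 1.729, 2.693, 3.614, 4.307.
Z = Σ e^(−Eᵢ/kT) = e^(−0.2910) + e^(−1.729) + e^(−2.693) + e^(−3.614) + e^(−4.307) = 0.7475 + 0.1775 + 0.06768 + 0.02694 + 0.01347 = 1.033.
F = −kT ln Z = −3.32 × ln(1.033) = −3.32 × 0.03247 = -0.11 ×10⁻²¹ J.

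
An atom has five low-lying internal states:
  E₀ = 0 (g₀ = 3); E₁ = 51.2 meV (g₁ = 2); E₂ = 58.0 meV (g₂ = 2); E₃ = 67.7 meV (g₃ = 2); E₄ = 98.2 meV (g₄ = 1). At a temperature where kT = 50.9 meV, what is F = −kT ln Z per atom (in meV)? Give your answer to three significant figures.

Eᵢ/kT = 0, 1.0059, 1.1395, 1.3301, 1.9293.
Z = Σ gᵢe^(−Eᵢ/kT) = 3·e^(−0) + 2·e^(−1.0059) + 2·e^(−1.1395) + 2·e^(−1.3301) + 1·e^(−1.9293) = 3.0000 + 0.73143 + 0.63996 + 0.52890 + 0.14525 = 5.0455.
F = −kT ln Z = −50.9 × ln(5.0455) = −50.9 × 1.6185 = -82.4 meV.

-82.4 meV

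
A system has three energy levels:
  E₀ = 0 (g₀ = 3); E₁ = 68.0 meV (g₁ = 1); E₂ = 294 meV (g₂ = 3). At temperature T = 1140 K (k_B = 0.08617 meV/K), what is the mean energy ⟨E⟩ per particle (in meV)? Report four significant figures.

21.44 meV

k_BT = 0.08617 × 1140 K = 98.2338 meV.
Eᵢ/kT = 0, 0.692226, 2.99286.
Z = Σ gᵢe^(−Eᵢ/kT) = 3·e^(−0) + 1·e^(−0.692226) + 3·e^(−2.99286) = 3.00000 + 0.500461 + 0.150431 = 3.65089.
⟨E⟩ = Σ Eᵢ gᵢe^(−Eᵢ/kT) / Z = (0·3.00000 + 68.0·0.500461 + 294·0.150431) / 3.65089 = 21.44 meV.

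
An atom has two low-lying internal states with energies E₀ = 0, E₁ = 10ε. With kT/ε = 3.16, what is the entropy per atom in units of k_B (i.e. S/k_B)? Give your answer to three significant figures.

Eᵢ/kT = 0, 3.1646.
Z = Σ e^(−Eᵢ/kT) = e^(−0) + e^(−3.1646) = 1.0000 + 0.042231 = 1.0422.
⟨E⟩ = Σ EᵢPᵢ = 0.40521 ε.
S/k_B = ln Z + ⟨E⟩/kT = ln(1.0422) + 0.40521/3.16 = 0.041334 + 0.12823 = 0.170.

0.170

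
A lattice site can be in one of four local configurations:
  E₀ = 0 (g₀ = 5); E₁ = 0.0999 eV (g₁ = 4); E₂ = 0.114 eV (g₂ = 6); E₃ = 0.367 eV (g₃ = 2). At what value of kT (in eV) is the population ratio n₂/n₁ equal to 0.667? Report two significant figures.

n₂/n₁ = (g₂/g₁) exp[−(E₂−E₁)/kT] = 0.667.
⇒ (E₂−E₁)/kT = ln((6/4)/0.667) = ln(2.249) = 0.8105.
kT = 0.0141 eV / 0.8105 = 0.017 eV.

0.017 eV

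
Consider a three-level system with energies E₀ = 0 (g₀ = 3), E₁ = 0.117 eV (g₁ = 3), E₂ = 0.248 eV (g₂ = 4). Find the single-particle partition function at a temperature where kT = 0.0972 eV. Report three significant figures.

Z = 4.21

Eᵢ/kT = 0, 1.2037, 2.5514.
Z = Σ gᵢe^(−Eᵢ/kT) = 3·e^(−0) + 3·e^(−1.2037) + 4·e^(−2.5514) = 3.0000 + 0.90025 + 0.31189 = 4.2121.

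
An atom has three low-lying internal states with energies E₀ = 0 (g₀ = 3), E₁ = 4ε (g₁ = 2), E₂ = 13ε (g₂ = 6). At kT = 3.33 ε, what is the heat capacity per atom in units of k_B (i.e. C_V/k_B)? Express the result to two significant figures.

Eᵢ/kT = 0, 1.201, 3.904.
Z = Σ gᵢe^(−Eᵢ/kT) = 3·e^(−0) + 2·e^(−1.201) + 6·e^(−3.904) = 3.000 + 0.6018 + 0.1210 = 3.723.
⟨E⟩ = 1.069 ε, ⟨E²⟩ = 8.079 ε².
C_V/k_B = (⟨E²⟩ − ⟨E⟩²)/(kT)² = (8.079 − 1.143)/11.09 = 0.63.

0.63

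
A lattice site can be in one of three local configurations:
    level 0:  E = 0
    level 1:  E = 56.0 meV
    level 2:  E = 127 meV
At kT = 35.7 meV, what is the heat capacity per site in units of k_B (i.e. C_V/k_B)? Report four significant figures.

Eᵢ/kT = 0, 1.56863, 3.55742.
Z = Σ e^(−Eᵢ/kT) = e^(−0) + e^(−1.56863) + e^(−3.55742) = 1.00000 + 0.208330 + 0.0285123 = 1.23684.
⟨E⟩ = 12.3602 meV, ⟨E²⟩ = 900.034 meV².
C_V/k_B = (⟨E²⟩ − ⟨E⟩²)/(kT)² = (900.034 − 152.775)/1274.49 = 0.5863.

0.5863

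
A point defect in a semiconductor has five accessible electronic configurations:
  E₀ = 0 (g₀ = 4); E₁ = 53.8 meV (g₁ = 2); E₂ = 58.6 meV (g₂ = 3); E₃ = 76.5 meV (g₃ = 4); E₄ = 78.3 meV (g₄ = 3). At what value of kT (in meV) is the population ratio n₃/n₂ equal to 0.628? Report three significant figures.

n₃/n₂ = (g₃/g₂) exp[−(E₃−E₂)/kT] = 0.628.
⇒ (E₃−E₂)/kT = ln((4/3)/0.628) = ln(2.1231) = 0.75288.
kT = 17.9 meV / 0.75288 = 23.8 meV.

23.8 meV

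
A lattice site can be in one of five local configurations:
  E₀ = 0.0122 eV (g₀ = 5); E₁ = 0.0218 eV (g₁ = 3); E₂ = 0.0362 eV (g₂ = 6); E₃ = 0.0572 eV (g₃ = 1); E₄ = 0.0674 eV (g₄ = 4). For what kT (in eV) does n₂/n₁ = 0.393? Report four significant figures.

n₂/n₁ = (g₂/g₁) exp[−(E₂−E₁)/kT] = 0.393.
⇒ (E₂−E₁)/kT = ln((6/3)/0.393) = ln(5.08906) = 1.62709.
kT = 0.0144 eV / 1.62709 = 0.008850 eV.

0.008850 eV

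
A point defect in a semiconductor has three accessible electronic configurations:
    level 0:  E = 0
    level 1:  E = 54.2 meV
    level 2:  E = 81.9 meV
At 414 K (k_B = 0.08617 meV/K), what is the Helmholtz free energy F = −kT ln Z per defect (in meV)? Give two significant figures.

-9.9 meV

k_BT = 0.08617 × 414 K = 35.67 meV.
Eᵢ/kT = 0, 1.519, 2.296.
Z = Σ e^(−Eᵢ/kT) = e^(−0) + e^(−1.519) + e^(−2.296) = 1.000 + 0.2189 + 0.1007 = 1.320.
F = −kT ln Z = −35.67 × ln(1.320) = −35.67 × 0.2776 = -9.9 meV.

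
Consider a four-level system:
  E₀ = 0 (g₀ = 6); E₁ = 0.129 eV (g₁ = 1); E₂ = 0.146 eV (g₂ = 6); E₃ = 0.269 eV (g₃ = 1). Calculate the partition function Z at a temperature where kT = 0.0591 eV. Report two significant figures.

Eᵢ/kT = 0, 2.183, 2.470, 4.552.
Z = Σ gᵢe^(−Eᵢ/kT) = 6·e^(−0) + 1·e^(−2.183) + 6·e^(−2.470) + 1·e^(−4.552) = 6.000 + 0.1127 + 0.5075 + 0.01055 = 6.631.

Z = 6.6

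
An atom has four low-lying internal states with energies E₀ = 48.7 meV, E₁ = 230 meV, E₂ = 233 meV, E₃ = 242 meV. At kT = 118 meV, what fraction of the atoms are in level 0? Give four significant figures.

0.6176

Eᵢ/kT = 0.412712, 1.94915, 1.97458, 2.05085.
Z = Σ e^(−Eᵢ/kT) = e^(−0.412712) + e^(−1.94915) + e^(−1.97458) + e^(−2.05085) = 0.661853 + 0.142395 + 0.138820 + 0.128626 = 1.07169.
P₀ = e^(−E₀/kT) / Z = 0.661853/1.07169 = 0.6176.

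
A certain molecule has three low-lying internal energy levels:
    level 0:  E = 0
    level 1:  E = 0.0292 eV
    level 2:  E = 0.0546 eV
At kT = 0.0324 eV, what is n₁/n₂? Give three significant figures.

2.19

n₁/n₂ = exp[−(E₁−E₂)/kT] = exp(−(-0.0254 eV)/(0.0324 eV)) = exp(0.78395) = 2.19.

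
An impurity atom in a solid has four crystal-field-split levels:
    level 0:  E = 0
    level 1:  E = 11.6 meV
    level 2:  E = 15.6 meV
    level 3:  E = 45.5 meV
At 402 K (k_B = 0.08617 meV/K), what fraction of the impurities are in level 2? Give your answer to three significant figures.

0.243

k_BT = 0.08617 × 402 K = 34.640 meV.
Eᵢ/kT = 0, 0.33487, 0.45035, 1.3135.
Z = Σ e^(−Eᵢ/kT) = e^(−0) + e^(−0.33487) + e^(−0.45035) + e^(−1.3135) = 1.0000 + 0.71543 + 0.63741 + 0.26888 = 2.6217.
P₂ = e^(−E₂/kT) / Z = 0.63741/2.6217 = 0.243.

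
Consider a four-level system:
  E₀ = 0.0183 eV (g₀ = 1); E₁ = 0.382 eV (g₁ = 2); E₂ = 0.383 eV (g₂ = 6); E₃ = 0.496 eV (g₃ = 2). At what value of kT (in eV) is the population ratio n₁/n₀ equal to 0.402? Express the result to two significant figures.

0.23 eV

n₁/n₀ = (g₁/g₀) exp[−(E₁−E₀)/kT] = 0.402.
⇒ (E₁−E₀)/kT = ln((2/1)/0.402) = ln(4.975) = 1.604.
kT = 0.3637 eV / 1.604 = 0.23 eV.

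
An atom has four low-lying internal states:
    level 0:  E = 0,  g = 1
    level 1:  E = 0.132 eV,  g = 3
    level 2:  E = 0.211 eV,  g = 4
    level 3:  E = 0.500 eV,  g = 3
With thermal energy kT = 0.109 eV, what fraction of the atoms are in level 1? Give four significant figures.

Eᵢ/kT = 0, 1.21101, 1.93578, 4.58716.
Z = Σ gᵢe^(−Eᵢ/kT) = 1·e^(−0) + 3·e^(−1.21101) + 4·e^(−1.93578) + 3·e^(−4.58716) = 1.00000 + 0.893689 + 0.577247 + 0.0305452 = 2.50148.
P₁ = g₁ e^(−E₁/kT) / Z = 0.893689/2.50148 = 0.3573.

0.3573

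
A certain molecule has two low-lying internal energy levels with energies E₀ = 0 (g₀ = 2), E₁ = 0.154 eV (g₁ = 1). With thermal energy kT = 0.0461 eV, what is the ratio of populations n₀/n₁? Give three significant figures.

n₀/n₁ = (g₀/g₁) exp[−(E₀−E₁)/kT] = (2/1) × exp(−(-0.154 eV)/(0.0461 eV)) = (2/1) × exp(3.3406) = 56.5.

56.5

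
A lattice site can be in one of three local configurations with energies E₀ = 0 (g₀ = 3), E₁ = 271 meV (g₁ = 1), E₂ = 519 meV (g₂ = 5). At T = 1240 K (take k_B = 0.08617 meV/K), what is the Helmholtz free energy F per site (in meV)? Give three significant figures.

k_BT = 0.08617 × 1240 K = 106.85 meV.
Eᵢ/kT = 0, 2.5363, 4.8573.
Z = Σ gᵢe^(−Eᵢ/kT) = 3·e^(−0) + 1·e^(−2.5363) + 5·e^(−4.8573) = 3.0000 + 0.079159 + 0.038857 = 3.1180.
F = −kT ln Z = −106.85 × ln(3.1180) = −106.85 × 1.1372 = -122 meV.

-122 meV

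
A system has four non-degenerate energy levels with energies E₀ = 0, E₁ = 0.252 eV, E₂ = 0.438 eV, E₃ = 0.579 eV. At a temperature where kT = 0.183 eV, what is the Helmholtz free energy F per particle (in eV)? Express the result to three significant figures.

-0.0597 eV

Eᵢ/kT = 0, 1.3770, 2.3934, 3.1639.
Z = Σ e^(−Eᵢ/kT) = e^(−0) + e^(−1.3770) + e^(−2.3934) + e^(−3.1639) = 1.0000 + 0.25233 + 0.091319 + 0.042261 = 1.3859.
F = −kT ln Z = −0.183 × ln(1.3859) = −0.183 × 0.32635 = -0.0597 eV.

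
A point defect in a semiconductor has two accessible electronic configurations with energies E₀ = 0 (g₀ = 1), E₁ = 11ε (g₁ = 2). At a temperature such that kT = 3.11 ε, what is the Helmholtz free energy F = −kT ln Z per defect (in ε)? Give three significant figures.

-0.176 ε

Eᵢ/kT = 0, 3.5370.
Z = Σ gᵢe^(−Eᵢ/kT) = 1·e^(−0) + 2·e^(−3.5370) = 1.0000 + 0.058201 = 1.0582.
F = −kT ln Z = −3.11 × ln(1.0582) = −3.11 × 0.056569 = -0.176 ε.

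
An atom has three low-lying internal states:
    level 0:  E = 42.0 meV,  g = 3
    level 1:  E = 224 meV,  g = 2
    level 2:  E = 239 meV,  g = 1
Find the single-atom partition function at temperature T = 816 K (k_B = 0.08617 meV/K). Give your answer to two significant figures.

k_BT = 0.08617 × 816 K = 70.31 meV.
Eᵢ/kT = 0.5974, 3.186, 3.399.
Z = Σ gᵢe^(−Eᵢ/kT) = 3·e^(−0.5974) + 2·e^(−3.186) + 1·e^(−3.399) = 1.651 + 0.08267 + 0.03341 = 1.767.

Z = 1.8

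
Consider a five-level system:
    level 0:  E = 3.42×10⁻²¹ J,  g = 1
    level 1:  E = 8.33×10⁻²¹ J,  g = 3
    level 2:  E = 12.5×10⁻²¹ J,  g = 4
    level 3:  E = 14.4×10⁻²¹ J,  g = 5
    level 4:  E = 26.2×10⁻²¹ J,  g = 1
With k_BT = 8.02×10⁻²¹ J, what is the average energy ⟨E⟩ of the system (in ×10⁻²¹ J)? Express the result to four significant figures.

Eᵢ/kT = 0.426434, 1.03865, 1.55860, 1.79551, 3.26683.
Z = Σ gᵢe^(−Eᵢ/kT) = 1·e^(−0.426434) + 3·e^(−1.03865) + 4·e^(−1.55860) + 5·e^(−1.79551) + 1·e^(−3.26683) = 0.652833 + 1.06180 + 0.841722 + 0.830214 + 0.0381271 = 3.42470.
⟨E⟩ = Σ Eᵢ gᵢe^(−Eᵢ/kT) / Z = (3.42·0.652833 + 8.33·1.06180 + 12.5·0.841722 + 14.4·0.830214 + 26.2·0.0381271) / 3.42470 = 10.09 ×10⁻²¹ J.

10.09 ×10⁻²¹ J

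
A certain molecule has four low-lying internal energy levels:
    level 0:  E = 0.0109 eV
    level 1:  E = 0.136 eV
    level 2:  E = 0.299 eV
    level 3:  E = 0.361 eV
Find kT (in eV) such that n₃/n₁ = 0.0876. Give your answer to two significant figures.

n₃/n₁ = exp[−(E₃−E₁)/kT] = 0.0876.
⇒ (E₃−E₁)/kT = ln(1/0.0876) = ln(11.42) = 2.435.
kT = 0.225 eV / 2.435 = 0.092 eV.

0.092 eV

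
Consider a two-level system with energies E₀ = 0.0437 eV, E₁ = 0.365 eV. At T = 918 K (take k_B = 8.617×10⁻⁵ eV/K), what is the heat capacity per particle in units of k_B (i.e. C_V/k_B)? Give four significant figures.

k_BT = 8.617×10⁻⁵ × 918 K = 0.0791041 eV.
Eᵢ/kT = 0.552437, 4.61417.
Z = Σ e^(−Eᵢ/kT) = e^(−0.552437) + e^(−4.61417) = 0.575545 + 0.00991041 = 0.585455.
⟨E⟩ = 0.0491389 eV, ⟨E²⟩ = 0.00413256 eV².
C_V/k_B = (⟨E²⟩ − ⟨E⟩²)/(kT)² = (0.00413256 − 0.00241463)/0.00625746 = 0.2745.

0.2745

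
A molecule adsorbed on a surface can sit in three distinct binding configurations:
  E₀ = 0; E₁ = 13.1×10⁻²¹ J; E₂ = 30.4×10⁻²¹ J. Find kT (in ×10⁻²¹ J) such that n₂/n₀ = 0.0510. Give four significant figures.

10.22 ×10⁻²¹ J

n₂/n₀ = exp[−(E₂−E₀)/kT] = 0.0510.
⇒ (E₂−E₀)/kT = ln(1/0.0510) = ln(19.6078) = 2.97593.
kT = 30.4 ×10⁻²¹ J / 2.97593 = 10.22 ×10⁻²¹ J.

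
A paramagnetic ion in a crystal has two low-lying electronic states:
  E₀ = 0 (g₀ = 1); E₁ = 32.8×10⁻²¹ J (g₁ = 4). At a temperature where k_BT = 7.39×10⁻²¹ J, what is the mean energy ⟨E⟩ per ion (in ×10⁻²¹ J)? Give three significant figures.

Eᵢ/kT = 0, 4.4384.
Z = Σ gᵢe^(−Eᵢ/kT) = 1·e^(−0) + 4·e^(−4.4384) = 1.0000 + 0.047259 = 1.0473.
⟨E⟩ = Σ Eᵢ gᵢe^(−Eᵢ/kT) / Z = (0·1.0000 + 32.8·0.047259) / 1.0473 = 1.48 ×10⁻²¹ J.

1.48 ×10⁻²¹ J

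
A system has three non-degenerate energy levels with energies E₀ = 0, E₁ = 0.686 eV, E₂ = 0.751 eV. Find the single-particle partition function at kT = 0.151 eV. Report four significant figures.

Z = 1.018

Eᵢ/kT = 0, 4.54305, 4.97351.
Z = Σ e^(−Eᵢ/kT) = e^(−0) + e^(−4.54305) + e^(−4.97351) = 1.00000 + 0.0106409 + 0.00691882 = 1.01756.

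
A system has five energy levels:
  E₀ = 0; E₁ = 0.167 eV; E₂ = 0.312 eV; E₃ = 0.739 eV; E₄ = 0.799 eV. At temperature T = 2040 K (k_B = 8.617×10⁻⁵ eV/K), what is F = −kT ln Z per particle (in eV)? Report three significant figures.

k_BT = 8.617×10⁻⁵ × 2040 K = 0.17579 eV.
Eᵢ/kT = 0, 0.95000, 1.7748, 4.2039, 4.5452.
Z = Σ e^(−Eᵢ/kT) = e^(−0) + e^(−0.95000) + e^(−1.7748) + e^(−4.2039) + e^(−4.5452) = 1.0000 + 0.38674 + 0.16952 + 0.014937 + 0.010618 = 1.5818.
F = −kT ln Z = −0.17579 × ln(1.5818) = −0.17579 × 0.45856 = -0.0806 eV.

-0.0806 eV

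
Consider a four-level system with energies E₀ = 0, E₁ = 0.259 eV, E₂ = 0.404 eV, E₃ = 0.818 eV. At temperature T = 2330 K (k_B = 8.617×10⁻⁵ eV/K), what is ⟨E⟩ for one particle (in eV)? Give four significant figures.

k_BT = 8.617×10⁻⁵ × 2330 K = 0.200776 eV.
Eᵢ/kT = 0, 1.28999, 2.01219, 4.07419.
Z = Σ e^(−Eᵢ/kT) = e^(−0) + e^(−1.28999) + e^(−2.01219) + e^(−4.07419) = 1.00000 + 0.275274 + 0.133696 + 0.0170060 = 1.42598.
⟨E⟩ = Σ Eᵢ e^(−Eᵢ/kT) / Z = (0·1.00000 + 0.259·0.275274 + 0.404·0.133696 + 0.818·0.0170060) / 1.42598 = 0.09763 eV.

0.09763 eV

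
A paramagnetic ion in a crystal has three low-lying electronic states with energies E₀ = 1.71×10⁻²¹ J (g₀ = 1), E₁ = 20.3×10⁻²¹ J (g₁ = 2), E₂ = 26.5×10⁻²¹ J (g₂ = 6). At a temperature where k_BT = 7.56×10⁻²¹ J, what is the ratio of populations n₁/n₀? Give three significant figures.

0.171

n₁/n₀ = (g₁/g₀) exp[−(E₁−E₀)/kT] = (2/1) × exp(−(18.59 ×10⁻²¹ J)/(7.56 ×10⁻²¹ J)) = (2/1) × exp(-2.4590) = 0.171.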